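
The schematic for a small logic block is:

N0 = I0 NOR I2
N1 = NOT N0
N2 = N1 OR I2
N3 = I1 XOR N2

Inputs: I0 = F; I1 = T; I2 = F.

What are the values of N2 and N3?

N0 = I0 NOR I2 = F NOR F = T
N1 = NOT N0 = NOT T = F
N2 = N1 OR I2 = F OR F = F
N3 = I1 XOR N2 = T XOR F = T

N2 = F, N3 = T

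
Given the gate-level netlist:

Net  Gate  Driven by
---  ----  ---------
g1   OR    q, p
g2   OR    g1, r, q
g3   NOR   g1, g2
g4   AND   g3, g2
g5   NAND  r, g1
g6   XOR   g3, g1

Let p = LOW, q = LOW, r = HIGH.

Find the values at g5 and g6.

g1 = q OR p = LOW OR LOW = LOW
g2 = g1 OR r OR q = LOW OR HIGH OR LOW = HIGH
g3 = g1 NOR g2 = LOW NOR HIGH = LOW
g5 = r NAND g1 = HIGH NAND LOW = HIGH
g6 = g3 XOR g1 = LOW XOR LOW = LOW

g5 = HIGH; g6 = LOW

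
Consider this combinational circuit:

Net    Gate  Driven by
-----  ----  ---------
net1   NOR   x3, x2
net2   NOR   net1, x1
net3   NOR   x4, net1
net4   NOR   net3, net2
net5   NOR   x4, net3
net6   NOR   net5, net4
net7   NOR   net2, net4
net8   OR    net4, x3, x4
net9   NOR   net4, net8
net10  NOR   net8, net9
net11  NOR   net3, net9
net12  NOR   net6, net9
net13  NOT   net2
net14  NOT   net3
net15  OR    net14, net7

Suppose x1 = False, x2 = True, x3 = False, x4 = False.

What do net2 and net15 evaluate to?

net2 = True; net15 = False

net1 = x3 NOR x2 = False NOR True = False
net2 = net1 NOR x1 = False NOR False = True
net3 = x4 NOR net1 = False NOR False = True
net4 = net3 NOR net2 = True NOR True = False
net7 = net2 NOR net4 = True NOR False = False
net14 = NOT net3 = NOT True = False
net15 = net14 OR net7 = False OR False = False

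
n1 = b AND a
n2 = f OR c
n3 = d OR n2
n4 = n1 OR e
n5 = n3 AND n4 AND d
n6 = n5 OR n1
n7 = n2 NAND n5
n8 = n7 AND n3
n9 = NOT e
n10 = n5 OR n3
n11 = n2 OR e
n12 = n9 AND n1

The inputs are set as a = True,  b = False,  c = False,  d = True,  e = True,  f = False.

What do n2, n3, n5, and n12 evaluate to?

n1 = b AND a = False AND True = False
n2 = f OR c = False OR False = False
n3 = d OR n2 = True OR False = True
n4 = n1 OR e = False OR True = True
n5 = n3 AND n4 AND d = True AND True AND True = True
n9 = NOT e = NOT True = False
n12 = n9 AND n1 = False AND False = False

n2 = False, n3 = True, n5 = True, n12 = False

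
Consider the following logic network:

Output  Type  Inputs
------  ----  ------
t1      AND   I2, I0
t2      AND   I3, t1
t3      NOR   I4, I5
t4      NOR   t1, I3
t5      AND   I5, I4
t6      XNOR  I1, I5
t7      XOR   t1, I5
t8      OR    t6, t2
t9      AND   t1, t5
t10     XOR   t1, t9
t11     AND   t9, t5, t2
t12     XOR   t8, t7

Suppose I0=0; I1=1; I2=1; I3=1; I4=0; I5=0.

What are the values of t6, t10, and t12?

t1 = I2 AND I0 = 1 AND 0 = 0
t2 = I3 AND t1 = 1 AND 0 = 0
t5 = I5 AND I4 = 0 AND 0 = 0
t6 = I1 XNOR I5 = 1 XNOR 0 = 0
t7 = t1 XOR I5 = 0 XOR 0 = 0
t8 = t6 OR t2 = 0 OR 0 = 0
t9 = t1 AND t5 = 0 AND 0 = 0
t10 = t1 XOR t9 = 0 XOR 0 = 0
t12 = t8 XOR t7 = 0 XOR 0 = 0

t6 = 0; t10 = 0; t12 = 0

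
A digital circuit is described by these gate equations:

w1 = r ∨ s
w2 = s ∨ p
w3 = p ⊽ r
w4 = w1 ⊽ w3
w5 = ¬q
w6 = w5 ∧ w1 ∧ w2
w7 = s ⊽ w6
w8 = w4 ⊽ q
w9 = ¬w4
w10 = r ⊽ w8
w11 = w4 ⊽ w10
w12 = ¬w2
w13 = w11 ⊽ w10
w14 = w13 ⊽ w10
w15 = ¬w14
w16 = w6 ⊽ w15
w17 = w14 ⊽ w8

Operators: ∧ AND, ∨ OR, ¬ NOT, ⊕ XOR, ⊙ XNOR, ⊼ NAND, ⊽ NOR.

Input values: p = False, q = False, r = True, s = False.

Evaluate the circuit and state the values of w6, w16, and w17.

w1 = r OR s = True OR False = True
w2 = s OR p = False OR False = False
w3 = p NOR r = False NOR True = False
w4 = w1 NOR w3 = True NOR False = False
w5 = NOT q = NOT False = True
w6 = w5 AND w1 AND w2 = True AND True AND False = False
w8 = w4 NOR q = False NOR False = True
w10 = r NOR w8 = True NOR True = False
w11 = w4 NOR w10 = False NOR False = True
w13 = w11 NOR w10 = True NOR False = False
w14 = w13 NOR w10 = False NOR False = True
w15 = NOT w14 = NOT True = False
w16 = w6 NOR w15 = False NOR False = True
w17 = w14 NOR w8 = True NOR True = False

w6 = False; w16 = True; w17 = False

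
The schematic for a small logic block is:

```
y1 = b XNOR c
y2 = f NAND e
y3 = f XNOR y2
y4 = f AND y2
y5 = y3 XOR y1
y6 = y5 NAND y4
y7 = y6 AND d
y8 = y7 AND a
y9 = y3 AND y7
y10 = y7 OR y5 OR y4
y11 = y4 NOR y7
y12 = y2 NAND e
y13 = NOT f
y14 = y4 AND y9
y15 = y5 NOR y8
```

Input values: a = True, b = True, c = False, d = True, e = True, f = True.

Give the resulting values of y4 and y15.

y1 = b XNOR c = True XNOR False = False
y2 = f NAND e = True NAND True = False
y3 = f XNOR y2 = True XNOR False = False
y4 = f AND y2 = True AND False = False
y5 = y3 XOR y1 = False XOR False = False
y6 = y5 NAND y4 = False NAND False = True
y7 = y6 AND d = True AND True = True
y8 = y7 AND a = True AND True = True
y15 = y5 NOR y8 = False NOR True = False

y4 = False; y15 = False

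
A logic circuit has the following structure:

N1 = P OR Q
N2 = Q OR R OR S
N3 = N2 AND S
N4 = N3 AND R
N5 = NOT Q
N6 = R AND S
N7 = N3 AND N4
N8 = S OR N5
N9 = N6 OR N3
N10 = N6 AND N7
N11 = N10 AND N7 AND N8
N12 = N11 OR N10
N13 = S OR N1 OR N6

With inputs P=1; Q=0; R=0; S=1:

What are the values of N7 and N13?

N7 = 0, N13 = 1

N1 = P OR Q = 1 OR 0 = 1
N2 = Q OR R OR S = 0 OR 0 OR 1 = 1
N3 = N2 AND S = 1 AND 1 = 1
N4 = N3 AND R = 1 AND 0 = 0
N6 = R AND S = 0 AND 1 = 0
N7 = N3 AND N4 = 1 AND 0 = 0
N13 = S OR N1 OR N6 = 1 OR 1 OR 0 = 1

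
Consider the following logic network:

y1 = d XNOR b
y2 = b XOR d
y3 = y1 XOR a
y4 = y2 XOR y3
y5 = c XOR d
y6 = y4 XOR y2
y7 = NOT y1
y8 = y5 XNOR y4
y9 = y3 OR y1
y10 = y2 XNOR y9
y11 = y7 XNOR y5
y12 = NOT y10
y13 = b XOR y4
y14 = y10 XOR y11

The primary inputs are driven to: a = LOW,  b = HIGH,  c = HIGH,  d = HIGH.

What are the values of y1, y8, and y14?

y1 = HIGH  y8 = LOW  y14 = HIGH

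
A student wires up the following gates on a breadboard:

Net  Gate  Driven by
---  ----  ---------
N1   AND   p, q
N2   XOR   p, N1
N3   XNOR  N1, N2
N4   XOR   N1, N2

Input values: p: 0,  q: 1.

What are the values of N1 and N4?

N1 = p AND q = 0 AND 1 = 0
N2 = p XOR N1 = 0 XOR 0 = 0
N4 = N1 XOR N2 = 0 XOR 0 = 0

N1 = 0, N4 = 0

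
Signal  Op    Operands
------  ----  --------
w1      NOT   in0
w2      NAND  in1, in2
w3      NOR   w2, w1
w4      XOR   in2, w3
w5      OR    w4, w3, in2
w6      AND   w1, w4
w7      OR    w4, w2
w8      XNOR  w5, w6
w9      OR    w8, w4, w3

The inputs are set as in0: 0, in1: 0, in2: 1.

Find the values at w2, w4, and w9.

w1 = NOT in0 = NOT 0 = 1
w2 = in1 NAND in2 = 0 NAND 1 = 1
w3 = w2 NOR w1 = 1 NOR 1 = 0
w4 = in2 XOR w3 = 1 XOR 0 = 1
w5 = w4 OR w3 OR in2 = 1 OR 0 OR 1 = 1
w6 = w1 AND w4 = 1 AND 1 = 1
w8 = w5 XNOR w6 = 1 XNOR 1 = 1
w9 = w8 OR w4 OR w3 = 1 OR 1 OR 0 = 1

w2 = 1, w4 = 1, w9 = 1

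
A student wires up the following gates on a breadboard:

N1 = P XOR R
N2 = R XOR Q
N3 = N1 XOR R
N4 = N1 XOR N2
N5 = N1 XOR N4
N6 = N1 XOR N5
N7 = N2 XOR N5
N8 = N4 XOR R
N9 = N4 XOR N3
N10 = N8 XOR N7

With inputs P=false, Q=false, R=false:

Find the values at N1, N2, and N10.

N1 = false; N2 = false; N10 = false

N1 = P XOR R = false XOR false = false
N2 = R XOR Q = false XOR false = false
N4 = N1 XOR N2 = false XOR false = false
N5 = N1 XOR N4 = false XOR false = false
N7 = N2 XOR N5 = false XOR false = false
N8 = N4 XOR R = false XOR false = false
N10 = N8 XOR N7 = false XOR false = false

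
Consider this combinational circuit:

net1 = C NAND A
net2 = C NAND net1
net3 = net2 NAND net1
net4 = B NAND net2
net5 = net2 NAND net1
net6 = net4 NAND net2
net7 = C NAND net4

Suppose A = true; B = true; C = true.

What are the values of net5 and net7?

net5 = true, net7 = true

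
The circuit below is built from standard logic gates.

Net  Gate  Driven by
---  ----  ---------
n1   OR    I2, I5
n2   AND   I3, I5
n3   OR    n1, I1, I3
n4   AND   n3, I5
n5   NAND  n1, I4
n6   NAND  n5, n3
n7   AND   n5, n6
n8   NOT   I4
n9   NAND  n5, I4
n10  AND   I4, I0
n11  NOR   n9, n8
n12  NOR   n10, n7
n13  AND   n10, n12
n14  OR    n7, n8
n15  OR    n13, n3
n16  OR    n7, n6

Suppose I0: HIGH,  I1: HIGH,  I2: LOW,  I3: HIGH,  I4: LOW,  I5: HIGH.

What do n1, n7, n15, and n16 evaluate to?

n1 = I2 OR I5 = LOW OR HIGH = HIGH
n3 = n1 OR I1 OR I3 = HIGH OR HIGH OR HIGH = HIGH
n5 = n1 NAND I4 = HIGH NAND LOW = HIGH
n6 = n5 NAND n3 = HIGH NAND HIGH = LOW
n7 = n5 AND n6 = HIGH AND LOW = LOW
n10 = I4 AND I0 = LOW AND HIGH = LOW
n12 = n10 NOR n7 = LOW NOR LOW = HIGH
n13 = n10 AND n12 = LOW AND HIGH = LOW
n15 = n13 OR n3 = LOW OR HIGH = HIGH
n16 = n7 OR n6 = LOW OR LOW = LOW

n1 = HIGH, n7 = LOW, n15 = HIGH, n16 = LOW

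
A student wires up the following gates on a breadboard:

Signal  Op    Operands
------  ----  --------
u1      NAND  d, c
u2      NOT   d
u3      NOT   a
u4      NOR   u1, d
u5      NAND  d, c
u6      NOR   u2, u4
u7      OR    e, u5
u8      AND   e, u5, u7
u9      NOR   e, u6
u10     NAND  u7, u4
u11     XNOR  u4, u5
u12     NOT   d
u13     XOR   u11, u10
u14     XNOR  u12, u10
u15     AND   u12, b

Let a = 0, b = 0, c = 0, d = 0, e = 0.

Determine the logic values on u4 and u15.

u4 = 0, u15 = 0

u1 = d NAND c = 0 NAND 0 = 1
u4 = u1 NOR d = 1 NOR 0 = 0
u12 = NOT d = NOT 0 = 1
u15 = u12 AND b = 1 AND 0 = 0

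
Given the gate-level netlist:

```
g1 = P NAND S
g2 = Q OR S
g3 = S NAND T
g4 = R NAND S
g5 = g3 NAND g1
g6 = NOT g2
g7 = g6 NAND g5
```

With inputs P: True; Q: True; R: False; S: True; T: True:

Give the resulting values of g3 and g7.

g1 = P NAND S = True NAND True = False
g2 = Q OR S = True OR True = True
g3 = S NAND T = True NAND True = False
g5 = g3 NAND g1 = False NAND False = True
g6 = NOT g2 = NOT True = False
g7 = g6 NAND g5 = False NAND True = True

g3 = False, g7 = True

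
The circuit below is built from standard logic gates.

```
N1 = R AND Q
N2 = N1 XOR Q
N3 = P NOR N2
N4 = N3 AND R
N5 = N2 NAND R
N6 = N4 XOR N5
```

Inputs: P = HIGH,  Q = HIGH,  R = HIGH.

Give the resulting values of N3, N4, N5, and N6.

N1 = R AND Q = HIGH AND HIGH = HIGH
N2 = N1 XOR Q = HIGH XOR HIGH = LOW
N3 = P NOR N2 = HIGH NOR LOW = LOW
N4 = N3 AND R = LOW AND HIGH = LOW
N5 = N2 NAND R = LOW NAND HIGH = HIGH
N6 = N4 XOR N5 = LOW XOR HIGH = HIGH

N3 = LOW, N4 = LOW, N5 = HIGH, N6 = HIGH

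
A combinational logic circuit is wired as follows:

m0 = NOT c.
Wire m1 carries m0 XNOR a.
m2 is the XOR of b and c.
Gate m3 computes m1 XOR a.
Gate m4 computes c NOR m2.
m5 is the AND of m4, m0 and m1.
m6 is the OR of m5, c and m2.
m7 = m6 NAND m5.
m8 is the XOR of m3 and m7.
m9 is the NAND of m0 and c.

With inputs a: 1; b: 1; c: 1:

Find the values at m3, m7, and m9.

m3 = 1, m7 = 1, m9 = 1

m0 = NOT c = NOT 1 = 0
m1 = m0 XNOR a = 0 XNOR 1 = 0
m2 = b XOR c = 1 XOR 1 = 0
m3 = m1 XOR a = 0 XOR 1 = 1
m4 = c NOR m2 = 1 NOR 0 = 0
m5 = m4 AND m0 AND m1 = 0 AND 0 AND 0 = 0
m6 = m5 OR c OR m2 = 0 OR 1 OR 0 = 1
m7 = m6 NAND m5 = 1 NAND 0 = 1
m9 = m0 NAND c = 0 NAND 1 = 1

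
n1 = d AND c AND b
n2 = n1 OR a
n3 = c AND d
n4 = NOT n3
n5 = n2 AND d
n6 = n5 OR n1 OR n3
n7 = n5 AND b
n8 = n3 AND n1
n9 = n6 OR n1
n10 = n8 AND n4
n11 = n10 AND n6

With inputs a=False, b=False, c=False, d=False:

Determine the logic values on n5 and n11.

n1 = d AND c AND b = False AND False AND False = False
n2 = n1 OR a = False OR False = False
n3 = c AND d = False AND False = False
n4 = NOT n3 = NOT False = True
n5 = n2 AND d = False AND False = False
n6 = n5 OR n1 OR n3 = False OR False OR False = False
n8 = n3 AND n1 = False AND False = False
n10 = n8 AND n4 = False AND True = False
n11 = n10 AND n6 = False AND False = False

n5 = False, n11 = False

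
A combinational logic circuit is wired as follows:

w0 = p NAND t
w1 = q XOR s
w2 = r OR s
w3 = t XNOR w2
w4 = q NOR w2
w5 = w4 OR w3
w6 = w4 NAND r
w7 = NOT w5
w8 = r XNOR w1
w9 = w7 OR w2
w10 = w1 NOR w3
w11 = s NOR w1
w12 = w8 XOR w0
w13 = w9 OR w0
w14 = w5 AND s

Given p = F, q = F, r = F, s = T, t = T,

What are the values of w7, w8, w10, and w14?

w1 = q XOR s = F XOR T = T
w2 = r OR s = F OR T = T
w3 = t XNOR w2 = T XNOR T = T
w4 = q NOR w2 = F NOR T = F
w5 = w4 OR w3 = F OR T = T
w7 = NOT w5 = NOT T = F
w8 = r XNOR w1 = F XNOR T = F
w10 = w1 NOR w3 = T NOR T = F
w14 = w5 AND s = T AND T = T

w7 = F, w8 = F, w10 = F, w14 = T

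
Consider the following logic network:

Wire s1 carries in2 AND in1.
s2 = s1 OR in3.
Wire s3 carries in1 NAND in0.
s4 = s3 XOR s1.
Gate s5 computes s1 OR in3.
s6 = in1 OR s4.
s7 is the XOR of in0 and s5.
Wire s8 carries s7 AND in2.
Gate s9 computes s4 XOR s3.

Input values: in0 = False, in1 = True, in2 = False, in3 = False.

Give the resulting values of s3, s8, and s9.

s1 = in2 AND in1 = False AND True = False
s3 = in1 NAND in0 = True NAND False = True
s4 = s3 XOR s1 = True XOR False = True
s5 = s1 OR in3 = False OR False = False
s7 = in0 XOR s5 = False XOR False = False
s8 = s7 AND in2 = False AND False = False
s9 = s4 XOR s3 = True XOR True = False

s3 = True, s8 = False, s9 = False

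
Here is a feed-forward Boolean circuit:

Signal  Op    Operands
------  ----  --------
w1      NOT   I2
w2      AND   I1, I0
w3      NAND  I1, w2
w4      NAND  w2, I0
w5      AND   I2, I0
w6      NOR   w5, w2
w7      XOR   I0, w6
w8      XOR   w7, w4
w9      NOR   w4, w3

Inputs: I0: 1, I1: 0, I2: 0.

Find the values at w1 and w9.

w1 = NOT I2 = NOT 0 = 1
w2 = I1 AND I0 = 0 AND 1 = 0
w3 = I1 NAND w2 = 0 NAND 0 = 1
w4 = w2 NAND I0 = 0 NAND 1 = 1
w9 = w4 NOR w3 = 1 NOR 1 = 0

w1 = 1; w9 = 0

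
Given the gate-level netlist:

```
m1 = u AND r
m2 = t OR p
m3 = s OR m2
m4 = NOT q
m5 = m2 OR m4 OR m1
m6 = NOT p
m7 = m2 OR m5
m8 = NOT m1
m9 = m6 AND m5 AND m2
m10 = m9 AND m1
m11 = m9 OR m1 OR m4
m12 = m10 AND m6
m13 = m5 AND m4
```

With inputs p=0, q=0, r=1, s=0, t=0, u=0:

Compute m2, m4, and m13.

m2 = 0  m4 = 1  m13 = 1

m1 = u AND r = 0 AND 1 = 0
m2 = t OR p = 0 OR 0 = 0
m4 = NOT q = NOT 0 = 1
m5 = m2 OR m4 OR m1 = 0 OR 1 OR 0 = 1
m13 = m5 AND m4 = 1 AND 1 = 1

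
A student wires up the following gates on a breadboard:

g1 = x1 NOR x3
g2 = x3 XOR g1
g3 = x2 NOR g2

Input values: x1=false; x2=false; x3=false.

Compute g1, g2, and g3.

g1 = true; g2 = true; g3 = false

g1 = x1 NOR x3 = false NOR false = true
g2 = x3 XOR g1 = false XOR true = true
g3 = x2 NOR g2 = false NOR true = false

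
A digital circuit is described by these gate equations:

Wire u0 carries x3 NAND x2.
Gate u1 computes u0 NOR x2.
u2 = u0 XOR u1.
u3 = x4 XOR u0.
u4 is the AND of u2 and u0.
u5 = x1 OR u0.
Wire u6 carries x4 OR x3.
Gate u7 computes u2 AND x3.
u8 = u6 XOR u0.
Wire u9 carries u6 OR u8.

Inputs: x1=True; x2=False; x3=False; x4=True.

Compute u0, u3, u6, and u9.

u0 = True; u3 = False; u6 = True; u9 = True

u0 = x3 NAND x2 = False NAND False = True
u3 = x4 XOR u0 = True XOR True = False
u6 = x4 OR x3 = True OR False = True
u8 = u6 XOR u0 = True XOR True = False
u9 = u6 OR u8 = True OR False = True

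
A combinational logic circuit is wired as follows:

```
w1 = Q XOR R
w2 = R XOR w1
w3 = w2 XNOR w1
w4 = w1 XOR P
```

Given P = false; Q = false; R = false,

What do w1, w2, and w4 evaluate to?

w1 = false; w2 = false; w4 = false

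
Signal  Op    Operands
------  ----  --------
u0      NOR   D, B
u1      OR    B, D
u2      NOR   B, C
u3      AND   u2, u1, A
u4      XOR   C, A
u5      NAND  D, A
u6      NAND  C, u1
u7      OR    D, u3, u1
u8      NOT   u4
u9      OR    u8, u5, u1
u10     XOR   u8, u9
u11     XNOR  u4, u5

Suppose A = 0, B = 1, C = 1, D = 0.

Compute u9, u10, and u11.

u9 = 1  u10 = 1  u11 = 1

u1 = B OR D = 1 OR 0 = 1
u4 = C XOR A = 1 XOR 0 = 1
u5 = D NAND A = 0 NAND 0 = 1
u8 = NOT u4 = NOT 1 = 0
u9 = u8 OR u5 OR u1 = 0 OR 1 OR 1 = 1
u10 = u8 XOR u9 = 0 XOR 1 = 1
u11 = u4 XNOR u5 = 1 XNOR 1 = 1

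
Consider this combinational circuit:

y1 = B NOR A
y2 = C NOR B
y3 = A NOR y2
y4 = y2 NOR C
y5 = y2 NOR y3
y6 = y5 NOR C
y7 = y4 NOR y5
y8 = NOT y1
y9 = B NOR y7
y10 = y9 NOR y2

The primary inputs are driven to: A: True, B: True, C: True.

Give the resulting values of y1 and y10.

y1 = False, y10 = True

y1 = B NOR A = True NOR True = False
y2 = C NOR B = True NOR True = False
y3 = A NOR y2 = True NOR False = False
y4 = y2 NOR C = False NOR True = False
y5 = y2 NOR y3 = False NOR False = True
y7 = y4 NOR y5 = False NOR True = False
y9 = B NOR y7 = True NOR False = False
y10 = y9 NOR y2 = False NOR False = True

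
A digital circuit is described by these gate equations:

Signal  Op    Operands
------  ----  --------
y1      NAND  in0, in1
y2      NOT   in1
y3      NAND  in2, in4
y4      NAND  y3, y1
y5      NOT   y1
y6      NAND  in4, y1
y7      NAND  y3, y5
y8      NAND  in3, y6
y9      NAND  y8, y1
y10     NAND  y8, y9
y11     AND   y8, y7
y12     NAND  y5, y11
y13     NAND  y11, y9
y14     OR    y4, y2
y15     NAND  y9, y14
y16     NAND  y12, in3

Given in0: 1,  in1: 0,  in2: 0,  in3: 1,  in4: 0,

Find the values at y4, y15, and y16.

y4 = 0  y15 = 0  y16 = 0

y1 = in0 NAND in1 = 1 NAND 0 = 1
y2 = NOT in1 = NOT 0 = 1
y3 = in2 NAND in4 = 0 NAND 0 = 1
y4 = y3 NAND y1 = 1 NAND 1 = 0
y5 = NOT y1 = NOT 1 = 0
y6 = in4 NAND y1 = 0 NAND 1 = 1
y7 = y3 NAND y5 = 1 NAND 0 = 1
y8 = in3 NAND y6 = 1 NAND 1 = 0
y9 = y8 NAND y1 = 0 NAND 1 = 1
y11 = y8 AND y7 = 0 AND 1 = 0
y12 = y5 NAND y11 = 0 NAND 0 = 1
y14 = y4 OR y2 = 0 OR 1 = 1
y15 = y9 NAND y14 = 1 NAND 1 = 0
y16 = y12 NAND in3 = 1 NAND 1 = 0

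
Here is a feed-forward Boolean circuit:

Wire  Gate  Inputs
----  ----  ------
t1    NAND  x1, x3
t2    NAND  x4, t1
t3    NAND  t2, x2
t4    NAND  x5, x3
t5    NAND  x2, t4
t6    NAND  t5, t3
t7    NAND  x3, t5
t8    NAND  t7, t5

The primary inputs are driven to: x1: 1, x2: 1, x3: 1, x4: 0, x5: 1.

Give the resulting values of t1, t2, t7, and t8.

t1 = 0, t2 = 1, t7 = 0, t8 = 1

t1 = x1 NAND x3 = 1 NAND 1 = 0
t2 = x4 NAND t1 = 0 NAND 0 = 1
t4 = x5 NAND x3 = 1 NAND 1 = 0
t5 = x2 NAND t4 = 1 NAND 0 = 1
t7 = x3 NAND t5 = 1 NAND 1 = 0
t8 = t7 NAND t5 = 0 NAND 1 = 1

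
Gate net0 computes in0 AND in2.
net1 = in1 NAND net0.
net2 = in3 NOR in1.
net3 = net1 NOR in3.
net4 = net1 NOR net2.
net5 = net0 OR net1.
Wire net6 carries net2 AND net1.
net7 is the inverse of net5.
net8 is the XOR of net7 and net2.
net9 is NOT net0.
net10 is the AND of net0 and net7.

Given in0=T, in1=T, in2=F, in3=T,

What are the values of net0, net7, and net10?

net0 = F; net7 = F; net10 = F

net0 = in0 AND in2 = T AND F = F
net1 = in1 NAND net0 = T NAND F = T
net5 = net0 OR net1 = F OR T = T
net7 = NOT net5 = NOT T = F
net10 = net0 AND net7 = F AND F = F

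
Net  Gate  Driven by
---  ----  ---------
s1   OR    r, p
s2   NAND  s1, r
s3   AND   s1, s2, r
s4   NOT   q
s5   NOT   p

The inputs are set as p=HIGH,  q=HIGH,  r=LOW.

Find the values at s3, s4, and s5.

s3 = LOW, s4 = LOW, s5 = LOW

s1 = r OR p = LOW OR HIGH = HIGH
s2 = s1 NAND r = HIGH NAND LOW = HIGH
s3 = s1 AND s2 AND r = HIGH AND HIGH AND LOW = LOW
s4 = NOT q = NOT HIGH = LOW
s5 = NOT p = NOT HIGH = LOW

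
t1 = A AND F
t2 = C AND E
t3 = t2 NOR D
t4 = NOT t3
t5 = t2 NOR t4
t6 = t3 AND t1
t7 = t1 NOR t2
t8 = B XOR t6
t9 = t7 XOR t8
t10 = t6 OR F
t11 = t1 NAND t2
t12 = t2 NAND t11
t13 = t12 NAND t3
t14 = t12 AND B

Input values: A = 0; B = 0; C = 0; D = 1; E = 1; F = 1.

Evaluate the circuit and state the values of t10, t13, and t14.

t10 = 1  t13 = 1  t14 = 0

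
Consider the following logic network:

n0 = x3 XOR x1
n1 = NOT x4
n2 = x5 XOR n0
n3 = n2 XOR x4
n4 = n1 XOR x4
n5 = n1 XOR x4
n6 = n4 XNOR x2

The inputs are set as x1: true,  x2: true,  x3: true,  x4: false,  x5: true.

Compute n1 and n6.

n1 = true, n6 = true

n1 = NOT x4 = NOT false = true
n4 = n1 XOR x4 = true XOR false = true
n6 = n4 XNOR x2 = true XNOR true = true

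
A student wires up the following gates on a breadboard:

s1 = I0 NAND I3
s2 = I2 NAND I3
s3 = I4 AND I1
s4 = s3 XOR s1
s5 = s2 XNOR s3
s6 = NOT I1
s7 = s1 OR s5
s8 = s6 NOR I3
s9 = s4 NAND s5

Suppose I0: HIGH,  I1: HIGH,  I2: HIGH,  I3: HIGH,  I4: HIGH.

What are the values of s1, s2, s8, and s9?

s1 = I0 NAND I3 = HIGH NAND HIGH = LOW
s2 = I2 NAND I3 = HIGH NAND HIGH = LOW
s3 = I4 AND I1 = HIGH AND HIGH = HIGH
s4 = s3 XOR s1 = HIGH XOR LOW = HIGH
s5 = s2 XNOR s3 = LOW XNOR HIGH = LOW
s6 = NOT I1 = NOT HIGH = LOW
s8 = s6 NOR I3 = LOW NOR HIGH = LOW
s9 = s4 NAND s5 = HIGH NAND LOW = HIGH

s1 = LOW  s2 = LOW  s8 = LOW  s9 = HIGH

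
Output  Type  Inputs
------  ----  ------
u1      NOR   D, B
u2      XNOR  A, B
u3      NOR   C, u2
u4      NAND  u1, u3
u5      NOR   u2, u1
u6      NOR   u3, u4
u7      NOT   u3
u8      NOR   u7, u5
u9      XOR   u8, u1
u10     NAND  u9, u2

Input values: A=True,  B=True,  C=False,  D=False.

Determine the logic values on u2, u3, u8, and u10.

u2 = True, u3 = False, u8 = False, u10 = True

u1 = D NOR B = False NOR True = False
u2 = A XNOR B = True XNOR True = True
u3 = C NOR u2 = False NOR True = False
u5 = u2 NOR u1 = True NOR False = False
u7 = NOT u3 = NOT False = True
u8 = u7 NOR u5 = True NOR False = False
u9 = u8 XOR u1 = False XOR False = False
u10 = u9 NAND u2 = False NAND True = True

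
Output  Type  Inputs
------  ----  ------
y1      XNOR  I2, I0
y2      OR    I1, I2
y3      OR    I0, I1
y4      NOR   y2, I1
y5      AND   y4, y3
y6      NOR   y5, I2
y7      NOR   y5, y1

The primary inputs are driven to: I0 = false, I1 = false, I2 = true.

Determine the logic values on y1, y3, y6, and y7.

y1 = I2 XNOR I0 = true XNOR false = false
y2 = I1 OR I2 = false OR true = true
y3 = I0 OR I1 = false OR false = false
y4 = y2 NOR I1 = true NOR false = false
y5 = y4 AND y3 = false AND false = false
y6 = y5 NOR I2 = false NOR true = false
y7 = y5 NOR y1 = false NOR false = true

y1 = false, y3 = false, y6 = false, y7 = true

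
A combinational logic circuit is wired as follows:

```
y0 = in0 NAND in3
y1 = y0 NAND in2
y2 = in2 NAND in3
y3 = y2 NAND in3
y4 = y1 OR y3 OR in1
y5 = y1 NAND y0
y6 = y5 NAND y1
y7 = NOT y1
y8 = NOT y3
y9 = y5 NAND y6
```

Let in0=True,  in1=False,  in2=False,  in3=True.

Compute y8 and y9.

y8 = True  y9 = True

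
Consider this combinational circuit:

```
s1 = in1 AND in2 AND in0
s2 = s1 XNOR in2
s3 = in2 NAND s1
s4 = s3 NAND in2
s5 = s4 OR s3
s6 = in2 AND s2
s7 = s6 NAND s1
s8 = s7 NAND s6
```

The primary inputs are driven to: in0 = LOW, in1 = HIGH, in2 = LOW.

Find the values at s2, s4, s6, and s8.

s2 = HIGH  s4 = HIGH  s6 = LOW  s8 = HIGH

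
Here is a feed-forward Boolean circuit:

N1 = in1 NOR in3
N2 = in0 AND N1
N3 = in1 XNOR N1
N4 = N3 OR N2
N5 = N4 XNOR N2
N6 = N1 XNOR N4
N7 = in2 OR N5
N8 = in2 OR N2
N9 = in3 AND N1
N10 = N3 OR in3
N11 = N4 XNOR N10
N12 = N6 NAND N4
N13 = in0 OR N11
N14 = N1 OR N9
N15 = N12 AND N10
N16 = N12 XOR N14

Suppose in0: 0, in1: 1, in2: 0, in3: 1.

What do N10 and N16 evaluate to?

N1 = in1 NOR in3 = 1 NOR 1 = 0
N2 = in0 AND N1 = 0 AND 0 = 0
N3 = in1 XNOR N1 = 1 XNOR 0 = 0
N4 = N3 OR N2 = 0 OR 0 = 0
N6 = N1 XNOR N4 = 0 XNOR 0 = 1
N9 = in3 AND N1 = 1 AND 0 = 0
N10 = N3 OR in3 = 0 OR 1 = 1
N12 = N6 NAND N4 = 1 NAND 0 = 1
N14 = N1 OR N9 = 0 OR 0 = 0
N16 = N12 XOR N14 = 1 XOR 0 = 1

N10 = 1, N16 = 1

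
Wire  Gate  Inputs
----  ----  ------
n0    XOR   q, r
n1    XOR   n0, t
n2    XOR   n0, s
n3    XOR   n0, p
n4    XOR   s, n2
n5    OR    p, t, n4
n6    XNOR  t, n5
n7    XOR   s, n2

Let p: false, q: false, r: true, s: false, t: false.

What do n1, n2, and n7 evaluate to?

n1 = true, n2 = true, n7 = true

n0 = q XOR r = false XOR true = true
n1 = n0 XOR t = true XOR false = true
n2 = n0 XOR s = true XOR false = true
n7 = s XOR n2 = false XOR true = true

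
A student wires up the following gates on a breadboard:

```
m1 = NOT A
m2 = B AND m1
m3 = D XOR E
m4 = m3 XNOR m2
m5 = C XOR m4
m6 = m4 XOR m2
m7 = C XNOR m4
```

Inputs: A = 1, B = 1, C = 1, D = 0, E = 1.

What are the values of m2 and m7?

m2 = 0; m7 = 0

m1 = NOT A = NOT 1 = 0
m2 = B AND m1 = 1 AND 0 = 0
m3 = D XOR E = 0 XOR 1 = 1
m4 = m3 XNOR m2 = 1 XNOR 0 = 0
m7 = C XNOR m4 = 1 XNOR 0 = 0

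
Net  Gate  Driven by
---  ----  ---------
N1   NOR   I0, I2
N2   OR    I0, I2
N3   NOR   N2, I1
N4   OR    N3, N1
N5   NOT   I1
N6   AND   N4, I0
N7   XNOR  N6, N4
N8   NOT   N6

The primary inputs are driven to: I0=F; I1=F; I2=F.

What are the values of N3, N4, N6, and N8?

N3 = T, N4 = T, N6 = F, N8 = T

N1 = I0 NOR I2 = F NOR F = T
N2 = I0 OR I2 = F OR F = F
N3 = N2 NOR I1 = F NOR F = T
N4 = N3 OR N1 = T OR T = T
N6 = N4 AND I0 = T AND F = F
N8 = NOT N6 = NOT F = T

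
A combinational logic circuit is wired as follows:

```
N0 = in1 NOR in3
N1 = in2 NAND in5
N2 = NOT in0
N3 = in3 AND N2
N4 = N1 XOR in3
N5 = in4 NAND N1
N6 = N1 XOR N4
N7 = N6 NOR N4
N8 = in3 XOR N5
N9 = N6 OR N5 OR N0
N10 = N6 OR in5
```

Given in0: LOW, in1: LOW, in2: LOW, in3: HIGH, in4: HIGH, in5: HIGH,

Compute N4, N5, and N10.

N4 = LOW, N5 = LOW, N10 = HIGH

N1 = in2 NAND in5 = LOW NAND HIGH = HIGH
N4 = N1 XOR in3 = HIGH XOR HIGH = LOW
N5 = in4 NAND N1 = HIGH NAND HIGH = LOW
N6 = N1 XOR N4 = HIGH XOR LOW = HIGH
N10 = N6 OR in5 = HIGH OR HIGH = HIGH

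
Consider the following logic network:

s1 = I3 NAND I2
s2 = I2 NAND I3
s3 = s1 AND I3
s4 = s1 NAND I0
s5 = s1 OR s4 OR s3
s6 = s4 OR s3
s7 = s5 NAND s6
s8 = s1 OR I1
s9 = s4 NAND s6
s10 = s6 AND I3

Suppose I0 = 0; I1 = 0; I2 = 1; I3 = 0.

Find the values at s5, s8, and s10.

s1 = I3 NAND I2 = 0 NAND 1 = 1
s3 = s1 AND I3 = 1 AND 0 = 0
s4 = s1 NAND I0 = 1 NAND 0 = 1
s5 = s1 OR s4 OR s3 = 1 OR 1 OR 0 = 1
s6 = s4 OR s3 = 1 OR 0 = 1
s8 = s1 OR I1 = 1 OR 0 = 1
s10 = s6 AND I3 = 1 AND 0 = 0

s5 = 1; s8 = 1; s10 = 0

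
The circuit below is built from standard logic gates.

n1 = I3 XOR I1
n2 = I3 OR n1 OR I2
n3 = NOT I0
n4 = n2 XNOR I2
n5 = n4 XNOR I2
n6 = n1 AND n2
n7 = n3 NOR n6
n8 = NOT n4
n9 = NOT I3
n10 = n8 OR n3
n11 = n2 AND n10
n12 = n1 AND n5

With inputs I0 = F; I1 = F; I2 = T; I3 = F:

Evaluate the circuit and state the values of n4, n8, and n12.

n1 = I3 XOR I1 = F XOR F = F
n2 = I3 OR n1 OR I2 = F OR F OR T = T
n4 = n2 XNOR I2 = T XNOR T = T
n5 = n4 XNOR I2 = T XNOR T = T
n8 = NOT n4 = NOT T = F
n12 = n1 AND n5 = F AND T = F

n4 = T, n8 = F, n12 = F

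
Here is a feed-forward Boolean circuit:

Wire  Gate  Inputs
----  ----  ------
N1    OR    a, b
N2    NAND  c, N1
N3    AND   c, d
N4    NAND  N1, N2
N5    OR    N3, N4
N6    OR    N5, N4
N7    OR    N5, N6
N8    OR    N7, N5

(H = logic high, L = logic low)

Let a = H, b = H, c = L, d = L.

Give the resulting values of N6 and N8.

N6 = L; N8 = L

N1 = a OR b = H OR H = H
N2 = c NAND N1 = L NAND H = H
N3 = c AND d = L AND L = L
N4 = N1 NAND N2 = H NAND H = L
N5 = N3 OR N4 = L OR L = L
N6 = N5 OR N4 = L OR L = L
N7 = N5 OR N6 = L OR L = L
N8 = N7 OR N5 = L OR L = L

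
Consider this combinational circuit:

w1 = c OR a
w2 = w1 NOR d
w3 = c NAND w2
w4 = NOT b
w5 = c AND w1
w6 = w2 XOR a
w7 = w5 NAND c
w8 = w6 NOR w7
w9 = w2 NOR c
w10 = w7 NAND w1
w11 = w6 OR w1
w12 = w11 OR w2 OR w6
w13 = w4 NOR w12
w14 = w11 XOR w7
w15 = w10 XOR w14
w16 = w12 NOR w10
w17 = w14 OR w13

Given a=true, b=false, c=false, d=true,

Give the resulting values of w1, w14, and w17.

w1 = true, w14 = false, w17 = false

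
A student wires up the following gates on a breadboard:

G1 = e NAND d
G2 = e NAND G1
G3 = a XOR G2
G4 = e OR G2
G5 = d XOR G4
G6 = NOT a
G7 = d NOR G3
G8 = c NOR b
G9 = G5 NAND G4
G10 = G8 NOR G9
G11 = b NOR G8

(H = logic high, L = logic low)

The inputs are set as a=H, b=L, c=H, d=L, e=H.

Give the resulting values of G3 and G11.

G1 = e NAND d = H NAND L = H
G2 = e NAND G1 = H NAND H = L
G3 = a XOR G2 = H XOR L = H
G8 = c NOR b = H NOR L = L
G11 = b NOR G8 = L NOR L = H

G3 = H, G11 = H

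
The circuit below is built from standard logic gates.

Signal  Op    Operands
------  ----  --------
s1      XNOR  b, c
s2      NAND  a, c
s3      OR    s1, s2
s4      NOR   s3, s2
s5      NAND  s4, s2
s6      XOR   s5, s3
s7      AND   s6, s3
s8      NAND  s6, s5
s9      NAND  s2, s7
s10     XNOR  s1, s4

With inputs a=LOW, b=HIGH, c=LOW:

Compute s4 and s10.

s1 = b XNOR c = HIGH XNOR LOW = LOW
s2 = a NAND c = LOW NAND LOW = HIGH
s3 = s1 OR s2 = LOW OR HIGH = HIGH
s4 = s3 NOR s2 = HIGH NOR HIGH = LOW
s10 = s1 XNOR s4 = LOW XNOR LOW = HIGH

s4 = LOW; s10 = HIGH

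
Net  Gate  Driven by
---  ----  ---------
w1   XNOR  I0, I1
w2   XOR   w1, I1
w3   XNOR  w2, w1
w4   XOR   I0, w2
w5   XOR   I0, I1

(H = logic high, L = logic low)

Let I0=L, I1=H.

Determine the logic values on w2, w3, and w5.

w2 = H; w3 = L; w5 = H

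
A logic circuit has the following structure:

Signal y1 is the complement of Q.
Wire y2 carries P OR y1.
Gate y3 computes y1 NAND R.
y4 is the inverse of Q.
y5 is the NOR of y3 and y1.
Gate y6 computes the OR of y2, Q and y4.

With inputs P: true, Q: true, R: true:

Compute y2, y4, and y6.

y1 = NOT Q = NOT true = false
y2 = P OR y1 = true OR false = true
y4 = NOT Q = NOT true = false
y6 = y2 OR Q OR y4 = true OR true OR false = true

y2 = true; y4 = false; y6 = true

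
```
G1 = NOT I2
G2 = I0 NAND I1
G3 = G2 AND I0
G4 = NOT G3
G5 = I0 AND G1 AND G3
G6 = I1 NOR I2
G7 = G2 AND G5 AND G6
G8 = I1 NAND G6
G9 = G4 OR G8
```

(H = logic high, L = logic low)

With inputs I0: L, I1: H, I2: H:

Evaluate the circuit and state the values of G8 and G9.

G8 = H; G9 = H

G2 = I0 NAND I1 = L NAND H = H
G3 = G2 AND I0 = H AND L = L
G4 = NOT G3 = NOT L = H
G6 = I1 NOR I2 = H NOR H = L
G8 = I1 NAND G6 = H NAND L = H
G9 = G4 OR G8 = H OR H = H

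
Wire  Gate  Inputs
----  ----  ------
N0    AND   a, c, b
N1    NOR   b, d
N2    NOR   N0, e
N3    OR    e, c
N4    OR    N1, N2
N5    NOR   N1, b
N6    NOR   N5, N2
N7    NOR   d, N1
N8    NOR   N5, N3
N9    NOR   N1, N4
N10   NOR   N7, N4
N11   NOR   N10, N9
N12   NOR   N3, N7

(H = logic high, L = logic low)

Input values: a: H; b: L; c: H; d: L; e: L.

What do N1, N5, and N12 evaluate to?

N1 = b NOR d = L NOR L = H
N3 = e OR c = L OR H = H
N5 = N1 NOR b = H NOR L = L
N7 = d NOR N1 = L NOR H = L
N12 = N3 NOR N7 = H NOR L = L

N1 = H, N5 = L, N12 = L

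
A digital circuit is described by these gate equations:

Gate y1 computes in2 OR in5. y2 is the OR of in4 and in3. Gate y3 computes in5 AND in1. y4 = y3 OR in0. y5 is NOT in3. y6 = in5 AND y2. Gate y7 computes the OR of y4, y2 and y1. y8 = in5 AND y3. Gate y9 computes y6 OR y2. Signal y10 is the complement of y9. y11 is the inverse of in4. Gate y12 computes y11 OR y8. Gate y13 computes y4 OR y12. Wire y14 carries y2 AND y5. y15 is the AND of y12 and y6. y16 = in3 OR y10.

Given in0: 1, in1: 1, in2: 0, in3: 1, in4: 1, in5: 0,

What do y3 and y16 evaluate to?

y2 = in4 OR in3 = 1 OR 1 = 1
y3 = in5 AND in1 = 0 AND 1 = 0
y6 = in5 AND y2 = 0 AND 1 = 0
y9 = y6 OR y2 = 0 OR 1 = 1
y10 = NOT y9 = NOT 1 = 0
y16 = in3 OR y10 = 1 OR 0 = 1

y3 = 0  y16 = 1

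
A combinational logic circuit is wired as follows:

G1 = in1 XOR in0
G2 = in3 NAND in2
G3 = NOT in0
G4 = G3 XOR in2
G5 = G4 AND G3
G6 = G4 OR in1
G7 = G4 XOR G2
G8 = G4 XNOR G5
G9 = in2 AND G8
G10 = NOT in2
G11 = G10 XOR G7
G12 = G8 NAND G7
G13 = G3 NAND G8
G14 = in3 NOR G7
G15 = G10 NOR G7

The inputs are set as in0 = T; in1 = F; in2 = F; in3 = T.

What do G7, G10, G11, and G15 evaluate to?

G7 = T; G10 = T; G11 = F; G15 = F

G2 = in3 NAND in2 = T NAND F = T
G3 = NOT in0 = NOT T = F
G4 = G3 XOR in2 = F XOR F = F
G7 = G4 XOR G2 = F XOR T = T
G10 = NOT in2 = NOT F = T
G11 = G10 XOR G7 = T XOR T = F
G15 = G10 NOR G7 = T NOR T = F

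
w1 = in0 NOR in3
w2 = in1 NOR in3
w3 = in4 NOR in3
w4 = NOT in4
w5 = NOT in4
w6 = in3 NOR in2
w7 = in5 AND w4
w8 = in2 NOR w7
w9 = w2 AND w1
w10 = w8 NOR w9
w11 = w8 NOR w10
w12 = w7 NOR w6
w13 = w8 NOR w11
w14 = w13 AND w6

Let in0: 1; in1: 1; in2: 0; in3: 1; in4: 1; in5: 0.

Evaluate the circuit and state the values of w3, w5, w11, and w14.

w3 = 0, w5 = 0, w11 = 0, w14 = 0

w1 = in0 NOR in3 = 1 NOR 1 = 0
w2 = in1 NOR in3 = 1 NOR 1 = 0
w3 = in4 NOR in3 = 1 NOR 1 = 0
w4 = NOT in4 = NOT 1 = 0
w5 = NOT in4 = NOT 1 = 0
w6 = in3 NOR in2 = 1 NOR 0 = 0
w7 = in5 AND w4 = 0 AND 0 = 0
w8 = in2 NOR w7 = 0 NOR 0 = 1
w9 = w2 AND w1 = 0 AND 0 = 0
w10 = w8 NOR w9 = 1 NOR 0 = 0
w11 = w8 NOR w10 = 1 NOR 0 = 0
w13 = w8 NOR w11 = 1 NOR 0 = 0
w14 = w13 AND w6 = 0 AND 0 = 0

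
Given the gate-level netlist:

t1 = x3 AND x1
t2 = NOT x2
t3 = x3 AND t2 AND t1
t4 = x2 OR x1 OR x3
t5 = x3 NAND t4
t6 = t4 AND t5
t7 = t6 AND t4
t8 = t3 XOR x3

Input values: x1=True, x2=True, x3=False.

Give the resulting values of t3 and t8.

t1 = x3 AND x1 = False AND True = False
t2 = NOT x2 = NOT True = False
t3 = x3 AND t2 AND t1 = False AND False AND False = False
t8 = t3 XOR x3 = False XOR False = False

t3 = False, t8 = False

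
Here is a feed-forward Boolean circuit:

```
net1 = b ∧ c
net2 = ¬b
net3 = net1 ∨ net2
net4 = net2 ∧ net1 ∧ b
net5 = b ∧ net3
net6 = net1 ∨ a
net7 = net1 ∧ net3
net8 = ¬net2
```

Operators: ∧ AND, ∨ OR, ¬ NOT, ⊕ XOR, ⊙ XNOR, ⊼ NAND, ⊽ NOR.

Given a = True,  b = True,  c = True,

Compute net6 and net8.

net6 = True, net8 = True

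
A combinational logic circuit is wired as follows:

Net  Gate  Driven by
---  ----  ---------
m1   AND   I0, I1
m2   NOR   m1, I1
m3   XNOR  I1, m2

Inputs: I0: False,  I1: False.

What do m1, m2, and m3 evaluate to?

m1 = I0 AND I1 = False AND False = False
m2 = m1 NOR I1 = False NOR False = True
m3 = I1 XNOR m2 = False XNOR True = False

m1 = False  m2 = True  m3 = False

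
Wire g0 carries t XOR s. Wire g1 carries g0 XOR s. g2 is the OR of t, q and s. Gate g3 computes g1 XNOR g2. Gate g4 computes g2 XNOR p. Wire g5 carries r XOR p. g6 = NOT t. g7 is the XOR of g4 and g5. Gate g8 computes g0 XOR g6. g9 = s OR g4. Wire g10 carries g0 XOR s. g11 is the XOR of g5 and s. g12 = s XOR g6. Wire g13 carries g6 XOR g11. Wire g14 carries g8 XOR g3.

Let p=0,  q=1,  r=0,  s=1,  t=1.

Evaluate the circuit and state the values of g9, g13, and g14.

g0 = t XOR s = 1 XOR 1 = 0
g1 = g0 XOR s = 0 XOR 1 = 1
g2 = t OR q OR s = 1 OR 1 OR 1 = 1
g3 = g1 XNOR g2 = 1 XNOR 1 = 1
g4 = g2 XNOR p = 1 XNOR 0 = 0
g5 = r XOR p = 0 XOR 0 = 0
g6 = NOT t = NOT 1 = 0
g8 = g0 XOR g6 = 0 XOR 0 = 0
g9 = s OR g4 = 1 OR 0 = 1
g11 = g5 XOR s = 0 XOR 1 = 1
g13 = g6 XOR g11 = 0 XOR 1 = 1
g14 = g8 XOR g3 = 0 XOR 1 = 1

g9 = 1; g13 = 1; g14 = 1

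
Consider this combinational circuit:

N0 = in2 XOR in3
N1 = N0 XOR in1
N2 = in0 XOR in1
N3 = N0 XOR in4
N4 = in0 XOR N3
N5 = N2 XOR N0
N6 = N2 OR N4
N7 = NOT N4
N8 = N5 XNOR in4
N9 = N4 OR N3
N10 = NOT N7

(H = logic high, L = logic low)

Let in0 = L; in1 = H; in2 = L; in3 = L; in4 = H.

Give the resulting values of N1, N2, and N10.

N1 = H; N2 = H; N10 = H

N0 = in2 XOR in3 = L XOR L = L
N1 = N0 XOR in1 = L XOR H = H
N2 = in0 XOR in1 = L XOR H = H
N3 = N0 XOR in4 = L XOR H = H
N4 = in0 XOR N3 = L XOR H = H
N7 = NOT N4 = NOT H = L
N10 = NOT N7 = NOT L = H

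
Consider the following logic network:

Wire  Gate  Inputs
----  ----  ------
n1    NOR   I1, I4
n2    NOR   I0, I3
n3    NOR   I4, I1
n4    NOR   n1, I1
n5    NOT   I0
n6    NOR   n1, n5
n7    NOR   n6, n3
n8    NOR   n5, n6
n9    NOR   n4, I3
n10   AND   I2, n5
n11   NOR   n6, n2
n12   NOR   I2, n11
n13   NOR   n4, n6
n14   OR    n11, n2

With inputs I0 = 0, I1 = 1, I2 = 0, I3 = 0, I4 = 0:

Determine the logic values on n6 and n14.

n1 = I1 NOR I4 = 1 NOR 0 = 0
n2 = I0 NOR I3 = 0 NOR 0 = 1
n5 = NOT I0 = NOT 0 = 1
n6 = n1 NOR n5 = 0 NOR 1 = 0
n11 = n6 NOR n2 = 0 NOR 1 = 0
n14 = n11 OR n2 = 0 OR 1 = 1

n6 = 0  n14 = 1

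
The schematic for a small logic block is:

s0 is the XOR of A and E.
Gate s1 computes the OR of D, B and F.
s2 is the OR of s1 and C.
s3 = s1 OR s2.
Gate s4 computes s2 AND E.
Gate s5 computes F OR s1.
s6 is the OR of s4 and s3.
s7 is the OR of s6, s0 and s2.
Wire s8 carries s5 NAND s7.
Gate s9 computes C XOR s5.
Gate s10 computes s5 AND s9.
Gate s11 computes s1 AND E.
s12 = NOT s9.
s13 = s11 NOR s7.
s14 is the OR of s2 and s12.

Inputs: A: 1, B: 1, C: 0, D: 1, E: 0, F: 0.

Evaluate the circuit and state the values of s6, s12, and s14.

s6 = 1, s12 = 0, s14 = 1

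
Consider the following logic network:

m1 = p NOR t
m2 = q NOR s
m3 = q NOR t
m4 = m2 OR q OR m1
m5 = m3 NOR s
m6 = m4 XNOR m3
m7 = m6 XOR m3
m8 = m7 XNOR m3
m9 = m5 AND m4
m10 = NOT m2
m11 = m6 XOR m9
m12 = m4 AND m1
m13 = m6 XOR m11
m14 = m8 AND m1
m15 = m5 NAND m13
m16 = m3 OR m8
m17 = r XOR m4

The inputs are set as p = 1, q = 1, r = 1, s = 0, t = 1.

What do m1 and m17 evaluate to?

m1 = 0, m17 = 0

m1 = p NOR t = 1 NOR 1 = 0
m2 = q NOR s = 1 NOR 0 = 0
m4 = m2 OR q OR m1 = 0 OR 1 OR 0 = 1
m17 = r XOR m4 = 1 XOR 1 = 0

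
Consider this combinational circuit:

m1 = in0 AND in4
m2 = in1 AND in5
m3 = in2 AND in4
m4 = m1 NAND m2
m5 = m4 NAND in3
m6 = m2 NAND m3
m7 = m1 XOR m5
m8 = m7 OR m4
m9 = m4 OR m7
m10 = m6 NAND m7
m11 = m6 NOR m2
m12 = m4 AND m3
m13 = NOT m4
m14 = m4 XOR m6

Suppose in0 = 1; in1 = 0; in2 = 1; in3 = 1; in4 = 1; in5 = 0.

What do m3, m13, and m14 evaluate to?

m3 = 1, m13 = 0, m14 = 0

m1 = in0 AND in4 = 1 AND 1 = 1
m2 = in1 AND in5 = 0 AND 0 = 0
m3 = in2 AND in4 = 1 AND 1 = 1
m4 = m1 NAND m2 = 1 NAND 0 = 1
m6 = m2 NAND m3 = 0 NAND 1 = 1
m13 = NOT m4 = NOT 1 = 0
m14 = m4 XOR m6 = 1 XOR 1 = 0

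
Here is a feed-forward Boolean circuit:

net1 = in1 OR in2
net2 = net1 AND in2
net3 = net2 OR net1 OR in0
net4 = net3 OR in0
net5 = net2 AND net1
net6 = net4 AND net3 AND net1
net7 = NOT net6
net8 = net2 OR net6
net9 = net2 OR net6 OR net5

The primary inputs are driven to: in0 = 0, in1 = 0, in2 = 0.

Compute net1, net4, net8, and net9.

net1 = 0, net4 = 0, net8 = 0, net9 = 0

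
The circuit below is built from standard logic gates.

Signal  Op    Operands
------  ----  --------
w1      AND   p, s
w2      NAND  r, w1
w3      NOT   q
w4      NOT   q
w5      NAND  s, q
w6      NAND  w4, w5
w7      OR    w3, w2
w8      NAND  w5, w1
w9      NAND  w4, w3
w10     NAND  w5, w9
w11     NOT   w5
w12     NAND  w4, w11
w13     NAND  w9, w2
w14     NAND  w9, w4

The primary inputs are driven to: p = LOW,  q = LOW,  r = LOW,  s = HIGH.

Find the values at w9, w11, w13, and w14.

w9 = LOW  w11 = LOW  w13 = HIGH  w14 = HIGH

w1 = p AND s = LOW AND HIGH = LOW
w2 = r NAND w1 = LOW NAND LOW = HIGH
w3 = NOT q = NOT LOW = HIGH
w4 = NOT q = NOT LOW = HIGH
w5 = s NAND q = HIGH NAND LOW = HIGH
w9 = w4 NAND w3 = HIGH NAND HIGH = LOW
w11 = NOT w5 = NOT HIGH = LOW
w13 = w9 NAND w2 = LOW NAND HIGH = HIGH
w14 = w9 NAND w4 = LOW NAND HIGH = HIGH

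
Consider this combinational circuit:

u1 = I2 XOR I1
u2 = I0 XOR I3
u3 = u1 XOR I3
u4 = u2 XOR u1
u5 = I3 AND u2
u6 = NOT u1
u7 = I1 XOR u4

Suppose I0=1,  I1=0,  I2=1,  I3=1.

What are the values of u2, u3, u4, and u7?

u1 = I2 XOR I1 = 1 XOR 0 = 1
u2 = I0 XOR I3 = 1 XOR 1 = 0
u3 = u1 XOR I3 = 1 XOR 1 = 0
u4 = u2 XOR u1 = 0 XOR 1 = 1
u7 = I1 XOR u4 = 0 XOR 1 = 1

u2 = 0; u3 = 0; u4 = 1; u7 = 1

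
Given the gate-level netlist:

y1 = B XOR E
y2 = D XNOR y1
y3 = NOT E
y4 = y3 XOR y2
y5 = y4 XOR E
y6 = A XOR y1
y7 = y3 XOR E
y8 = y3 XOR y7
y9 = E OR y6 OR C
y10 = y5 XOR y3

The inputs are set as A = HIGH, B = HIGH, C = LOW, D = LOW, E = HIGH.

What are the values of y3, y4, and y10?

y3 = LOW  y4 = HIGH  y10 = LOW

y1 = B XOR E = HIGH XOR HIGH = LOW
y2 = D XNOR y1 = LOW XNOR LOW = HIGH
y3 = NOT E = NOT HIGH = LOW
y4 = y3 XOR y2 = LOW XOR HIGH = HIGH
y5 = y4 XOR E = HIGH XOR HIGH = LOW
y10 = y5 XOR y3 = LOW XOR LOW = LOW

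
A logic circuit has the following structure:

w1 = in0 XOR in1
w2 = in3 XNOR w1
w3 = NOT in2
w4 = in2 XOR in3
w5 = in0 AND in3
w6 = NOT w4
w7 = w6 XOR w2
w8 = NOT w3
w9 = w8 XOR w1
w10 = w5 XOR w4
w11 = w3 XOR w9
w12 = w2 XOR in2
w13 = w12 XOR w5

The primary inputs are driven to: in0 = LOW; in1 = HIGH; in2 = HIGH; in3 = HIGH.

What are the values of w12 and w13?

w12 = LOW  w13 = LOW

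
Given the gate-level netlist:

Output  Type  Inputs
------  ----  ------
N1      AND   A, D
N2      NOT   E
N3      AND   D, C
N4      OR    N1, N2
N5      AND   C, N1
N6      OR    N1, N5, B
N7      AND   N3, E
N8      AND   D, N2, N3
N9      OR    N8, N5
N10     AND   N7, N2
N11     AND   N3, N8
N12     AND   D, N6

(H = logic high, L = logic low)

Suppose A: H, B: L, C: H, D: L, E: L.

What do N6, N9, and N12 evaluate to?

N1 = A AND D = H AND L = L
N2 = NOT E = NOT L = H
N3 = D AND C = L AND H = L
N5 = C AND N1 = H AND L = L
N6 = N1 OR N5 OR B = L OR L OR L = L
N8 = D AND N2 AND N3 = L AND H AND L = L
N9 = N8 OR N5 = L OR L = L
N12 = D AND N6 = L AND L = L

N6 = L, N9 = L, N12 = L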